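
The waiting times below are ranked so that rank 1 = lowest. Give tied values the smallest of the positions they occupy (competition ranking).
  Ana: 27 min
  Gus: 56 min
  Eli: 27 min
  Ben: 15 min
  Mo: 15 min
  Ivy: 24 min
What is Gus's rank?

Sorted (ascending): 15, 15, 24, 27, 27, 56
The 2 values of 15 occupy positions 1–2 → each gets rank 1.
The 2 values of 27 occupy positions 4–5 → each gets rank 4.
Gus has value 56 min → rank 6.

6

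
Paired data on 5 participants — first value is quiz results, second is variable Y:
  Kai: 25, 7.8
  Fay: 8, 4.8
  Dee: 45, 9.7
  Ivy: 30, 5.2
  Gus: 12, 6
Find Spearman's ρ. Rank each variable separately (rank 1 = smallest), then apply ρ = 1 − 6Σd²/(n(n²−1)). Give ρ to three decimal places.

0.700

Ranks of variable 1: 3, 1, 5, 4, 2
Ranks of variable 2: 4, 1, 5, 2, 3
d = r₁ − r₂: -1, 0, 0, 2, -1
d²: 1, 0, 0, 4, 1; Σd² = 6
ρ = 1 − 6·6/(5·24) = 1 − 36/120 = 0.700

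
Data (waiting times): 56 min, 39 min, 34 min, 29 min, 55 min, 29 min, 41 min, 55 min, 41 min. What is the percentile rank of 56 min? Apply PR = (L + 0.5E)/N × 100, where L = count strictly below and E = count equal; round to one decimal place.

N = 9.
Strictly below 56: 8. Equal to 56: 1.
PR = (8 + 0.5·1)/9 × 100 = 94.4

94.4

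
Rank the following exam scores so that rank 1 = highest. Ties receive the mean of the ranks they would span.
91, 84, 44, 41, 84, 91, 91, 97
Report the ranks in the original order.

Sorted (descending): 97, 91, 91, 91, 84, 84, 44, 41
The 3 values of 91 occupy positions 2–4 → average rank 3.
The 2 values of 84 occupy positions 5–6 → average rank (5+6)/2 = 5.5.

3, 5.5, 7, 8, 5.5, 3, 3, 1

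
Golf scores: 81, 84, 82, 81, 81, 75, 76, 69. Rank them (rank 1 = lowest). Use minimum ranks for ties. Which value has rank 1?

Sorted (ascending): 69, 75, 76, 81, 81, 81, 82, 84
The 3 values of 81 occupy positions 4–6 → each gets rank 4.
Rank 1 → value 69.

69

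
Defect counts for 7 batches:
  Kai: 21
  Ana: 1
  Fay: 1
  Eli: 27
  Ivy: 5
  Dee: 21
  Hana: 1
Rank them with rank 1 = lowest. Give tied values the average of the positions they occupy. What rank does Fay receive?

2

Sorted (ascending): 1, 1, 1, 5, 21, 21, 27
The 3 values of 1 occupy positions 1–3 → average rank 2.
The 2 values of 21 occupy positions 5–6 → average rank (5+6)/2 = 5.5.
Fay has value 1 → rank 2.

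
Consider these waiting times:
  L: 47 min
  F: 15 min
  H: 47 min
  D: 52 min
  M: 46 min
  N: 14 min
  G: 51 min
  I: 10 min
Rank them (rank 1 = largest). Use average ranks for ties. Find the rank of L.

Sorted (descending): 52, 51, 47, 47, 46, 15, 14, 10
The 2 values of 47 occupy positions 3–4 → average rank (3+4)/2 = 3.5.
L has value 47 min → rank 3.5.

3.5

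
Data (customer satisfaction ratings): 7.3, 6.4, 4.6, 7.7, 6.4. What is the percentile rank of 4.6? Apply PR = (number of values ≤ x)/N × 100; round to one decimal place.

20.0

N = 5.
Strictly below 4.6: 0. Equal to 4.6: 1.
PR = 1/5 × 100 = 20.0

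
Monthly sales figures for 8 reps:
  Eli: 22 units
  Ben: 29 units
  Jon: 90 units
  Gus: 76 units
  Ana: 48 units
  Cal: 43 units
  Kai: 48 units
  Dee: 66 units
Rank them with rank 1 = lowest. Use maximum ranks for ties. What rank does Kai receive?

Sorted (ascending): 22, 29, 43, 48, 48, 66, 76, 90
The 2 values of 48 occupy positions 4–5 → each gets rank 5.
Kai has value 48 units → rank 5.

5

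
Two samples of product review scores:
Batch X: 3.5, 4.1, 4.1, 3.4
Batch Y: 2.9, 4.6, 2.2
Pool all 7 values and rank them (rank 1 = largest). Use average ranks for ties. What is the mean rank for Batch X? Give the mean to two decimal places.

Sorted (descending): 4.6, 4.1, 4.1, 3.5, 3.4, 2.9, 2.2
The 2 values of 4.1 occupy positions 2–3 → average rank (2+3)/2 = 2.5.
Batch X values → pooled ranks: 3.5→4, 4.1→2.5, 4.1→2.5, 3.4→5
Mean rank = (4 + 2.5 + 2.5 + 5) / 4 = 3.50

3.50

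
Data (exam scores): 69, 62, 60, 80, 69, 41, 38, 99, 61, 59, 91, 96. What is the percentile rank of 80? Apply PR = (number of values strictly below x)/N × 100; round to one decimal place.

N = 12.
Strictly below 80: 8. Equal to 80: 1.
PR = 8/12 × 100 = 66.7

66.7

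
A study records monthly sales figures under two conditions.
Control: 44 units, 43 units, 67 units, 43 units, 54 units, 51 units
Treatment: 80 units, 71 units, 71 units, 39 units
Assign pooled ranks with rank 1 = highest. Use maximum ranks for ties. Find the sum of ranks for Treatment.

Sorted (descending): 80, 71, 71, 67, 54, 51, 44, 43, 43, 39
The 2 values of 71 occupy positions 2–3 → each gets rank 3.
The 2 values of 43 occupy positions 8–9 → each gets rank 9.
Treatment values → pooled ranks: 80→1, 71→3, 71→3, 39→10
Rank sum = 1 + 3 + 3 + 10 = 17

17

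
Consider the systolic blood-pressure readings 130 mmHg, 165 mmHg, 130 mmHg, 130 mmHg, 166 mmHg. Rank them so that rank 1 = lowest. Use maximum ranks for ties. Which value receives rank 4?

165

Sorted (ascending): 130, 130, 130, 165, 166
The 3 values of 130 occupy positions 1–3 → each gets rank 3.
Rank 4 → value 165.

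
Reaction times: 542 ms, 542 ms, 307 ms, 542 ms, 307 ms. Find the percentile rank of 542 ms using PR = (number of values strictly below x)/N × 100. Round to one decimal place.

N = 5.
Strictly below 542: 2. Equal to 542: 3.
PR = 2/5 × 100 = 40.0

40.0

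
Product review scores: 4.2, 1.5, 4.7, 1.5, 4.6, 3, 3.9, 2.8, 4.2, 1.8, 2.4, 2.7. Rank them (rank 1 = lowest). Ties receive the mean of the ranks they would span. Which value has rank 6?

2.8

Sorted (ascending): 1.5, 1.5, 1.8, 2.4, 2.7, 2.8, 3, 3.9, 4.2, 4.2, 4.6, 4.7
The 2 values of 1.5 occupy positions 1–2 → average rank (1+2)/2 = 1.5.
The 2 values of 4.2 occupy positions 9–10 → average rank (9+10)/2 = 9.5.
Rank 6 → value 2.8.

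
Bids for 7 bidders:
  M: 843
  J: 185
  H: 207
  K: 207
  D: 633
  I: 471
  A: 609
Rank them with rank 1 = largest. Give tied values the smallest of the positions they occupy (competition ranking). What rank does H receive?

5

Sorted (descending): 843, 633, 609, 471, 207, 207, 185
The 2 values of 207 occupy positions 5–6 → each gets rank 5.
H has value 207 → rank 5.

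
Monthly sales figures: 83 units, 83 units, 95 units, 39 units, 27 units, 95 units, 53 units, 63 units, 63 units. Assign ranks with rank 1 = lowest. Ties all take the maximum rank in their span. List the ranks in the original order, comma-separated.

Sorted (ascending): 27, 39, 53, 63, 63, 83, 83, 95, 95
The 2 values of 63 occupy positions 4–5 → each gets rank 5.
The 2 values of 83 occupy positions 6–7 → each gets rank 7.
The 2 values of 95 occupy positions 8–9 → each gets rank 9.

7, 7, 9, 2, 1, 9, 3, 5, 5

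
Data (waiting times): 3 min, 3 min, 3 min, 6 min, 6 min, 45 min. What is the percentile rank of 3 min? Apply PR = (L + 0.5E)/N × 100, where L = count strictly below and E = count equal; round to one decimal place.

N = 6.
Strictly below 3: 0. Equal to 3: 3.
PR = (0 + 0.5·3)/6 × 100 = 25.0

25.0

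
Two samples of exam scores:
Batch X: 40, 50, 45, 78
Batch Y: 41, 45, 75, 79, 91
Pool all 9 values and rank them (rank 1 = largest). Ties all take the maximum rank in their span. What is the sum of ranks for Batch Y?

22

Sorted (descending): 91, 79, 78, 75, 50, 45, 45, 41, 40
The 2 values of 45 occupy positions 6–7 → each gets rank 7.
Batch Y values → pooled ranks: 41→8, 45→7, 75→4, 79→2, 91→1
Rank sum = 8 + 7 + 4 + 2 + 1 = 22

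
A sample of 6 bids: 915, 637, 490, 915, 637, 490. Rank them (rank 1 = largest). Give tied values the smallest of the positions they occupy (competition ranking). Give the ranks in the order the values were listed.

Sorted (descending): 915, 915, 637, 637, 490, 490
The 2 values of 915 occupy positions 1–2 → each gets rank 1.
The 2 values of 637 occupy positions 3–4 → each gets rank 3.
The 2 values of 490 occupy positions 5–6 → each gets rank 5.

1, 3, 5, 1, 3, 5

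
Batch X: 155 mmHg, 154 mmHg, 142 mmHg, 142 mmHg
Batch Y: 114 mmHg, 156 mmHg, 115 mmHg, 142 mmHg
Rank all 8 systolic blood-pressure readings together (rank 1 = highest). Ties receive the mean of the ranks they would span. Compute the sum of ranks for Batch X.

15

Sorted (descending): 156, 155, 154, 142, 142, 142, 115, 114
The 3 values of 142 occupy positions 4–6 → average rank 5.
Batch X values → pooled ranks: 155→2, 154→3, 142→5, 142→5
Rank sum = 2 + 3 + 5 + 5 = 15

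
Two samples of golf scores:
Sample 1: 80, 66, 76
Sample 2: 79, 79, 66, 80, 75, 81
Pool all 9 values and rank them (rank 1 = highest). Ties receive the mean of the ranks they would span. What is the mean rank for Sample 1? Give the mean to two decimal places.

5.67

Sorted (descending): 81, 80, 80, 79, 79, 76, 75, 66, 66
The 2 values of 80 occupy positions 2–3 → average rank (2+3)/2 = 2.5.
The 2 values of 79 occupy positions 4–5 → average rank (4+5)/2 = 4.5.
The 2 values of 66 occupy positions 8–9 → average rank (8+9)/2 = 8.5.
Sample 1 values → pooled ranks: 80→2.5, 66→8.5, 76→6
Mean rank = (2.5 + 8.5 + 6) / 3 = 5.67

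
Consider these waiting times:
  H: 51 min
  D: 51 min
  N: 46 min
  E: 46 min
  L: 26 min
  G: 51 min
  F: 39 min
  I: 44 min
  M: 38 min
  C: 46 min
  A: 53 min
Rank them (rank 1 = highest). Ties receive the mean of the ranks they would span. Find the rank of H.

Sorted (descending): 53, 51, 51, 51, 46, 46, 46, 44, 39, 38, 26
The 3 values of 51 occupy positions 2–4 → average rank 3.
The 3 values of 46 occupy positions 5–7 → average rank 6.
H has value 51 min → rank 3.

3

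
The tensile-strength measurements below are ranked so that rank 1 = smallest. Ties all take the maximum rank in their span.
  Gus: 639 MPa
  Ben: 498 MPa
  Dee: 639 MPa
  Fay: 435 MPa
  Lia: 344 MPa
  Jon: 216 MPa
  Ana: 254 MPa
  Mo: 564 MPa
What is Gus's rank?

8

Sorted (ascending): 216, 254, 344, 435, 498, 564, 639, 639
The 2 values of 639 occupy positions 7–8 → each gets rank 8.
Gus has value 639 MPa → rank 8.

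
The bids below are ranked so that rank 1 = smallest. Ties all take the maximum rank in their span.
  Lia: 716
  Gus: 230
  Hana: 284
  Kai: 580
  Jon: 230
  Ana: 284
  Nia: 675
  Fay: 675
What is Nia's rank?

Sorted (ascending): 230, 230, 284, 284, 580, 675, 675, 716
The 2 values of 230 occupy positions 1–2 → each gets rank 2.
The 2 values of 284 occupy positions 3–4 → each gets rank 4.
The 2 values of 675 occupy positions 6–7 → each gets rank 7.
Nia has value 675 → rank 7.

7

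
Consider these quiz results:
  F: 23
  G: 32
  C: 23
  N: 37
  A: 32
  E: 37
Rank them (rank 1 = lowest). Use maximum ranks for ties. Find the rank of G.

4

Sorted (ascending): 23, 23, 32, 32, 37, 37
The 2 values of 23 occupy positions 1–2 → each gets rank 2.
The 2 values of 32 occupy positions 3–4 → each gets rank 4.
The 2 values of 37 occupy positions 5–6 → each gets rank 6.
G has value 32 → rank 4.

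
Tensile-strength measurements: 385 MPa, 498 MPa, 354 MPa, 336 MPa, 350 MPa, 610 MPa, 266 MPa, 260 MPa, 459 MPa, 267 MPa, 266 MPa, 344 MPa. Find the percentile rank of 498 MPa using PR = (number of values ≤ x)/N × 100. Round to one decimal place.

91.7

N = 12.
Strictly below 498: 10. Equal to 498: 1.
PR = 11/12 × 100 = 91.7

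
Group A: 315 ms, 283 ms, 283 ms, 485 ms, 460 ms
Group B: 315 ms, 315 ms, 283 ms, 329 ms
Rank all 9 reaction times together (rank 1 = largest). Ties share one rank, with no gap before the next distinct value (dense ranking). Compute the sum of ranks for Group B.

Sorted (descending): 485, 460, 329, 315, 315, 315, 283, 283, 283
The 3 values of 315 share dense rank 4.
The 3 values of 283 share dense rank 5.
Remaining distinct values take the next consecutive integers.
Group B values → pooled ranks: 315→4, 315→4, 283→5, 329→3
Rank sum = 4 + 4 + 5 + 3 = 16

16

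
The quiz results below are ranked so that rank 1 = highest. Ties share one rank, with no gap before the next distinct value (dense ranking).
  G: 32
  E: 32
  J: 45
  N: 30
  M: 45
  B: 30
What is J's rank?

Sorted (descending): 45, 45, 32, 32, 30, 30
The 2 values of 45 share dense rank 1.
The 2 values of 32 share dense rank 2.
The 2 values of 30 share dense rank 3.
J has value 45 → rank 1.

1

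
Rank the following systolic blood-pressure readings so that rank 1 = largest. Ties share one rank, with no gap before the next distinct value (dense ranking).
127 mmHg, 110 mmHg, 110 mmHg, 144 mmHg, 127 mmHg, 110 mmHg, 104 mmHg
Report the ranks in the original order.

2, 3, 3, 1, 2, 3, 4

Sorted (descending): 144, 127, 127, 110, 110, 110, 104
The 2 values of 127 share dense rank 2.
The 3 values of 110 share dense rank 3.
Remaining distinct values take the next consecutive integers.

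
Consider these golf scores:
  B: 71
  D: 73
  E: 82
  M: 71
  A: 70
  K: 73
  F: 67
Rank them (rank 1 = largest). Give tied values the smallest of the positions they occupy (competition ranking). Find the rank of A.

6

Sorted (descending): 82, 73, 73, 71, 71, 70, 67
The 2 values of 73 occupy positions 2–3 → each gets rank 2.
The 2 values of 71 occupy positions 4–5 → each gets rank 4.
A has value 70 → rank 6.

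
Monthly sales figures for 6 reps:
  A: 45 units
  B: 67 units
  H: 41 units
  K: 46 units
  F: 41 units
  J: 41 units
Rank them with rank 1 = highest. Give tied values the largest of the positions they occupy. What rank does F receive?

Sorted (descending): 67, 46, 45, 41, 41, 41
The 3 values of 41 occupy positions 4–6 → each gets rank 6.
F has value 41 units → rank 6.

6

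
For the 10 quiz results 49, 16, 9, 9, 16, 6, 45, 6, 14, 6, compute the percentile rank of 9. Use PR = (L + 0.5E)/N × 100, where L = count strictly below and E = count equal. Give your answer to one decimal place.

N = 10.
Strictly below 9: 3. Equal to 9: 2.
PR = (3 + 0.5·2)/10 × 100 = 40.0

40.0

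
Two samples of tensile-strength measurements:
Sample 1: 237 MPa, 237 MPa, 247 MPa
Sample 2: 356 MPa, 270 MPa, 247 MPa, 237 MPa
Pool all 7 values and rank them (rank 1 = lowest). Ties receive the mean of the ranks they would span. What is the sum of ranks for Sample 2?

Sorted (ascending): 237, 237, 237, 247, 247, 270, 356
The 3 values of 237 occupy positions 1–3 → average rank 2.
The 2 values of 247 occupy positions 4–5 → average rank (4+5)/2 = 4.5.
Sample 2 values → pooled ranks: 356→7, 270→6, 247→4.5, 237→2
Rank sum = 7 + 6 + 4.5 + 2 = 19.5

19.5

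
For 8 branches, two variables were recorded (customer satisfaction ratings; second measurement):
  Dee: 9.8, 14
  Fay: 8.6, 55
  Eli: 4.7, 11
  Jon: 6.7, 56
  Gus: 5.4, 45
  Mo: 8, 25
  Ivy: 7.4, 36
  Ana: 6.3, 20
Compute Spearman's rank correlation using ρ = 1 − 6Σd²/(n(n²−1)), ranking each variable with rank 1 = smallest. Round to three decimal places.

0.143

Ranks of variable 1: 8, 7, 1, 4, 2, 6, 5, 3
Ranks of variable 2: 2, 7, 1, 8, 6, 4, 5, 3
d = r₁ − r₂: 6, 0, 0, -4, -4, 2, 0, 0
d²: 36, 0, 0, 16, 16, 4, 0, 0; Σd² = 72
ρ = 1 − 6·72/(8·63) = 1 − 432/504 = 0.143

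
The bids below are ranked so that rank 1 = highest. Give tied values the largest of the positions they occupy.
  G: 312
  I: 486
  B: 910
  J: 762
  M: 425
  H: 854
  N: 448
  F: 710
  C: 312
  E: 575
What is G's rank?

Sorted (descending): 910, 854, 762, 710, 575, 486, 448, 425, 312, 312
The 2 values of 312 occupy positions 9–10 → each gets rank 10.
G has value 312 → rank 10.

10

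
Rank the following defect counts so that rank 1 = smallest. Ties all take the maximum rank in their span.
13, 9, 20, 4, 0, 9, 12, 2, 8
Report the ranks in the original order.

Sorted (ascending): 0, 2, 4, 8, 9, 9, 12, 13, 20
The 2 values of 9 occupy positions 5–6 → each gets rank 6.

8, 6, 9, 3, 1, 6, 7, 2, 4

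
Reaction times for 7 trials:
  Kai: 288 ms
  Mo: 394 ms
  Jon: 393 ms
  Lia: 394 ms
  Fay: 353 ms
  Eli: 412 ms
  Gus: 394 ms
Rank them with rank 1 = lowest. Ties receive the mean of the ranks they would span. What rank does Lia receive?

5

Sorted (ascending): 288, 353, 393, 394, 394, 394, 412
The 3 values of 394 occupy positions 4–6 → average rank 5.
Lia has value 394 ms → rank 5.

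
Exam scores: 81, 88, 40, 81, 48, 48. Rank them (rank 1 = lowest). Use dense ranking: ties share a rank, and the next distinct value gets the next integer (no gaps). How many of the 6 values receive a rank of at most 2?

3

Sorted (ascending): 40, 48, 48, 81, 81, 88
The 2 values of 48 share dense rank 2.
The 2 values of 81 share dense rank 3.
Remaining distinct values take the next consecutive integers.
Ranks ≤ 2: {1, 2, 2} → 3 values.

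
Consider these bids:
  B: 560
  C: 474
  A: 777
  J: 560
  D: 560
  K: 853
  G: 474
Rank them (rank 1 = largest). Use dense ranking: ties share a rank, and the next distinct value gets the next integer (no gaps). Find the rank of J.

Sorted (descending): 853, 777, 560, 560, 560, 474, 474
The 3 values of 560 share dense rank 3.
The 2 values of 474 share dense rank 4.
Remaining distinct values take the next consecutive integers.
J has value 560 → rank 3.

3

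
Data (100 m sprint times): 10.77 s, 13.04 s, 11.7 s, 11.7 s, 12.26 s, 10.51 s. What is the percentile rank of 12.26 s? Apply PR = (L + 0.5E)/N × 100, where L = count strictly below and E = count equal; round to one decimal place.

75.0

N = 6.
Strictly below 12.26: 4. Equal to 12.26: 1.
PR = (4 + 0.5·1)/6 × 100 = 75.0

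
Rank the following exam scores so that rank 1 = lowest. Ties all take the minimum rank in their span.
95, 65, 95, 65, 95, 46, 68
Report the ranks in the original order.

5, 2, 5, 2, 5, 1, 4

Sorted (ascending): 46, 65, 65, 68, 95, 95, 95
The 2 values of 65 occupy positions 2–3 → each gets rank 2.
The 3 values of 95 occupy positions 5–7 → each gets rank 5.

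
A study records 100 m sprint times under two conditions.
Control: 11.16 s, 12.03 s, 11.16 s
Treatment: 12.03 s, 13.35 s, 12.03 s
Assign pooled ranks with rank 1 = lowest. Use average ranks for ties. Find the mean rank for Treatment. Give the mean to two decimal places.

Sorted (ascending): 11.16, 11.16, 12.03, 12.03, 12.03, 13.35
The 2 values of 11.16 occupy positions 1–2 → average rank (1+2)/2 = 1.5.
The 3 values of 12.03 occupy positions 3–5 → average rank 4.
Treatment values → pooled ranks: 12.03→4, 13.35→6, 12.03→4
Mean rank = (4 + 6 + 4) / 3 = 4.67

4.67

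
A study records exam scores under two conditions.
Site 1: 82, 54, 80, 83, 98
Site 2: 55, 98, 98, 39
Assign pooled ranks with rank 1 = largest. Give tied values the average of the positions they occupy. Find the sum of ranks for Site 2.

20

Sorted (descending): 98, 98, 98, 83, 82, 80, 55, 54, 39
The 3 values of 98 occupy positions 1–3 → average rank 2.
Site 2 values → pooled ranks: 55→7, 98→2, 98→2, 39→9
Rank sum = 7 + 2 + 2 + 9 = 20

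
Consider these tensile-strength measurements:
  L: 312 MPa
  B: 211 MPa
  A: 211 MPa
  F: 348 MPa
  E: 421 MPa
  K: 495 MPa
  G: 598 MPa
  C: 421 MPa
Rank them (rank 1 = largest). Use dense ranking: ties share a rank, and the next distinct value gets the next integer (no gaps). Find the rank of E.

Sorted (descending): 598, 495, 421, 421, 348, 312, 211, 211
The 2 values of 421 share dense rank 3.
The 2 values of 211 share dense rank 6.
Remaining distinct values take the next consecutive integers.
E has value 421 MPa → rank 3.

3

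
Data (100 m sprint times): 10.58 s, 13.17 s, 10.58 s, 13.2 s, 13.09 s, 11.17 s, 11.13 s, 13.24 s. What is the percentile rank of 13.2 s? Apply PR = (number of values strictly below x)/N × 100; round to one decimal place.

N = 8.
Strictly below 13.2: 6. Equal to 13.2: 1.
PR = 6/8 × 100 = 75.0

75.0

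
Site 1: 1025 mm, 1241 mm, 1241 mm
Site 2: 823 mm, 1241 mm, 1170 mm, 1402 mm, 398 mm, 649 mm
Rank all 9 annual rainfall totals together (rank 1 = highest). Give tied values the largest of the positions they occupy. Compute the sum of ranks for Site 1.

Sorted (descending): 1402, 1241, 1241, 1241, 1170, 1025, 823, 649, 398
The 3 values of 1241 occupy positions 2–4 → each gets rank 4.
Site 1 values → pooled ranks: 1025→6, 1241→4, 1241→4
Rank sum = 6 + 4 + 4 = 14

14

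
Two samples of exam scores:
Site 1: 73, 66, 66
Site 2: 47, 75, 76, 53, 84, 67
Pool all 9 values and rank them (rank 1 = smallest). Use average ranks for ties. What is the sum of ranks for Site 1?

Sorted (ascending): 47, 53, 66, 66, 67, 73, 75, 76, 84
The 2 values of 66 occupy positions 3–4 → average rank (3+4)/2 = 3.5.
Site 1 values → pooled ranks: 73→6, 66→3.5, 66→3.5
Rank sum = 6 + 3.5 + 3.5 = 13

13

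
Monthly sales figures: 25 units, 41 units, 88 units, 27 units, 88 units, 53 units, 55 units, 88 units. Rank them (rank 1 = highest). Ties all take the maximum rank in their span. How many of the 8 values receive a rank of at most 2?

0

Sorted (descending): 88, 88, 88, 55, 53, 41, 27, 25
The 3 values of 88 occupy positions 1–3 → each gets rank 3.
Ranks ≤ 2: {} → 0 values.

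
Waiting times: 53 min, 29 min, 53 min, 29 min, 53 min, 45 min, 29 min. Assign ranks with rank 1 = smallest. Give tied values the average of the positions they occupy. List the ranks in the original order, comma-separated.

Sorted (ascending): 29, 29, 29, 45, 53, 53, 53
The 3 values of 29 occupy positions 1–3 → average rank 2.
The 3 values of 53 occupy positions 5–7 → average rank 6.

6, 2, 6, 2, 6, 4, 2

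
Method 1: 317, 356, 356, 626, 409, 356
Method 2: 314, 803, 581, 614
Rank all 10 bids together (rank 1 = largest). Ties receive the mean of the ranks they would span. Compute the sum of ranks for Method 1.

37

Sorted (descending): 803, 626, 614, 581, 409, 356, 356, 356, 317, 314
The 3 values of 356 occupy positions 6–8 → average rank 7.
Method 1 values → pooled ranks: 317→9, 356→7, 356→7, 626→2, 409→5, 356→7
Rank sum = 9 + 7 + 7 + 2 + 5 + 7 = 37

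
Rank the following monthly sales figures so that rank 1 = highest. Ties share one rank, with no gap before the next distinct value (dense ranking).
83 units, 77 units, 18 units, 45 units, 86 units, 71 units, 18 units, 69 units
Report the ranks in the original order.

Sorted (descending): 86, 83, 77, 71, 69, 45, 18, 18
The 2 values of 18 share dense rank 7.
Remaining distinct values take the next consecutive integers.

2, 3, 7, 6, 1, 4, 7, 5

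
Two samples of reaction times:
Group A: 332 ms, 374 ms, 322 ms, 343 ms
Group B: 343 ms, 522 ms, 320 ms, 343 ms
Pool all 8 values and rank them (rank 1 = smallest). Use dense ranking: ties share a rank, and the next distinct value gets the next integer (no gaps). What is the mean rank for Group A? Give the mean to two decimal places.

Sorted (ascending): 320, 322, 332, 343, 343, 343, 374, 522
The 3 values of 343 share dense rank 4.
Remaining distinct values take the next consecutive integers.
Group A values → pooled ranks: 332→3, 374→5, 322→2, 343→4
Mean rank = (3 + 5 + 2 + 4) / 4 = 3.50

3.50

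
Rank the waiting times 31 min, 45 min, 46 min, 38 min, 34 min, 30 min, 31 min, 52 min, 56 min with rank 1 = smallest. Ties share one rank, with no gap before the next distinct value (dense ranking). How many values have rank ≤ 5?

Sorted (ascending): 30, 31, 31, 34, 38, 45, 46, 52, 56
The 2 values of 31 share dense rank 2.
Remaining distinct values take the next consecutive integers.
Ranks ≤ 5: {1, 2, 2, 3, 4, 5} → 6 values.

6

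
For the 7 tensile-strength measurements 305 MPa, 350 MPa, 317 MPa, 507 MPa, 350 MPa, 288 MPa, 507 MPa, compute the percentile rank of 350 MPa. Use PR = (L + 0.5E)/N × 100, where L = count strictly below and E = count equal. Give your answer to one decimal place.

N = 7.
Strictly below 350: 3. Equal to 350: 2.
PR = (3 + 0.5·2)/7 × 100 = 57.1

57.1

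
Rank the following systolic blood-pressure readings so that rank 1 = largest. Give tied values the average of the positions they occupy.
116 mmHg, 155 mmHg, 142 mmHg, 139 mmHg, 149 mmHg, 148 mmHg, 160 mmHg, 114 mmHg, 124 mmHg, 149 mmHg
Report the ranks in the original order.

9, 2, 6, 7, 3.5, 5, 1, 10, 8, 3.5

Sorted (descending): 160, 155, 149, 149, 148, 142, 139, 124, 116, 114
The 2 values of 149 occupy positions 3–4 → average rank (3+4)/2 = 3.5.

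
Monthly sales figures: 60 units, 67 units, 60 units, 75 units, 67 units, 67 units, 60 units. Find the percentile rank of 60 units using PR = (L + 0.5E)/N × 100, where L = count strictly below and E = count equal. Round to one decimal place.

21.4

N = 7.
Strictly below 60: 0. Equal to 60: 3.
PR = (0 + 0.5·3)/7 × 100 = 21.4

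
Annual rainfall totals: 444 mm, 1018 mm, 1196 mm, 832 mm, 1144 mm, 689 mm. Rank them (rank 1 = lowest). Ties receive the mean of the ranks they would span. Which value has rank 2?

689

Sorted (ascending): 444, 689, 832, 1018, 1144, 1196
No ties — each value takes its position as its rank.
Rank 2 → value 689.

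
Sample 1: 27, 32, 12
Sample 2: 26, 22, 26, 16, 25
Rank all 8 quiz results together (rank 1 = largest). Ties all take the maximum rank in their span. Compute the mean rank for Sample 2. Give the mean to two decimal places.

Sorted (descending): 32, 27, 26, 26, 25, 22, 16, 12
The 2 values of 26 occupy positions 3–4 → each gets rank 4.
Sample 2 values → pooled ranks: 26→4, 22→6, 26→4, 16→7, 25→5
Mean rank = (4 + 6 + 4 + 7 + 5) / 5 = 5.20

5.20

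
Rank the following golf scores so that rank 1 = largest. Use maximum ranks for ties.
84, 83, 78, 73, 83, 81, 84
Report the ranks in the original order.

2, 4, 6, 7, 4, 5, 2

Sorted (descending): 84, 84, 83, 83, 81, 78, 73
The 2 values of 84 occupy positions 1–2 → each gets rank 2.
The 2 values of 83 occupy positions 3–4 → each gets rank 4.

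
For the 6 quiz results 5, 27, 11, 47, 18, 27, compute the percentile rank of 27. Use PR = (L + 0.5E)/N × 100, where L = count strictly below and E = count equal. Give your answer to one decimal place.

N = 6.
Strictly below 27: 3. Equal to 27: 2.
PR = (3 + 0.5·2)/6 × 100 = 66.7

66.7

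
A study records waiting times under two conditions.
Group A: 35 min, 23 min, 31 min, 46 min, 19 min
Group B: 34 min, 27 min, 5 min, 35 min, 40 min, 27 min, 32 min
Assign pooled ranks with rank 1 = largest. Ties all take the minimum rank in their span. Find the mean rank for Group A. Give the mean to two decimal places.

6.40

Sorted (descending): 46, 40, 35, 35, 34, 32, 31, 27, 27, 23, 19, 5
The 2 values of 35 occupy positions 3–4 → each gets rank 3.
The 2 values of 27 occupy positions 8–9 → each gets rank 8.
Group A values → pooled ranks: 35→3, 23→10, 31→7, 46→1, 19→11
Mean rank = (3 + 10 + 7 + 1 + 11) / 5 = 6.40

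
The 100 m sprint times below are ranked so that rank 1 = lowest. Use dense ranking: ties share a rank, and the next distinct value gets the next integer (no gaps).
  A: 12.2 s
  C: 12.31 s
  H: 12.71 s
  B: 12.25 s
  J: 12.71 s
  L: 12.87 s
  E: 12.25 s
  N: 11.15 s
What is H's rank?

5

Sorted (ascending): 11.15, 12.2, 12.25, 12.25, 12.31, 12.71, 12.71, 12.87
The 2 values of 12.25 share dense rank 3.
The 2 values of 12.71 share dense rank 5.
Remaining distinct values take the next consecutive integers.
H has value 12.71 s → rank 5.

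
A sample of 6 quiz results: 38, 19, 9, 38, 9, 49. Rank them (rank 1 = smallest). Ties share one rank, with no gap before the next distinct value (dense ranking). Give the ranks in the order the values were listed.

Sorted (ascending): 9, 9, 19, 38, 38, 49
The 2 values of 9 share dense rank 1.
The 2 values of 38 share dense rank 3.
Remaining distinct values take the next consecutive integers.

3, 2, 1, 3, 1, 4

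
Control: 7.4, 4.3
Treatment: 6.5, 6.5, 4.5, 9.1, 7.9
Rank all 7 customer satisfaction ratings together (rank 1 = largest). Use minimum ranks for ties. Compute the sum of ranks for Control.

10

Sorted (descending): 9.1, 7.9, 7.4, 6.5, 6.5, 4.5, 4.3
The 2 values of 6.5 occupy positions 4–5 → each gets rank 4.
Control values → pooled ranks: 7.4→3, 4.3→7
Rank sum = 3 + 7 = 10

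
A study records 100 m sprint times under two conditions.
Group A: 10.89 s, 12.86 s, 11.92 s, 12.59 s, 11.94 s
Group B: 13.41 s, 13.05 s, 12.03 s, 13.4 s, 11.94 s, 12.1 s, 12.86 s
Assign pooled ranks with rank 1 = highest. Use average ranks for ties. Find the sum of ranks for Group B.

Sorted (descending): 13.41, 13.4, 13.05, 12.86, 12.86, 12.59, 12.1, 12.03, 11.94, 11.94, 11.92, 10.89
The 2 values of 12.86 occupy positions 4–5 → average rank (4+5)/2 = 4.5.
The 2 values of 11.94 occupy positions 9–10 → average rank (9+10)/2 = 9.5.
Group B values → pooled ranks: 13.41→1, 13.05→3, 12.03→8, 13.4→2, 11.94→9.5, 12.1→7, 12.86→4.5
Rank sum = 1 + 3 + 8 + 2 + 9.5 + 7 + 4.5 = 35

35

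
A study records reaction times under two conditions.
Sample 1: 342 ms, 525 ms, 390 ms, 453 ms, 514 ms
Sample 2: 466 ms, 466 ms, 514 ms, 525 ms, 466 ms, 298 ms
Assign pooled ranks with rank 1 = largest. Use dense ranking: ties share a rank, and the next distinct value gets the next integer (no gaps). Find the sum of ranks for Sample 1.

18

Sorted (descending): 525, 525, 514, 514, 466, 466, 466, 453, 390, 342, 298
The 2 values of 525 share dense rank 1.
The 2 values of 514 share dense rank 2.
The 3 values of 466 share dense rank 3.
Remaining distinct values take the next consecutive integers.
Sample 1 values → pooled ranks: 342→6, 525→1, 390→5, 453→4, 514→2
Rank sum = 6 + 1 + 5 + 4 + 2 = 18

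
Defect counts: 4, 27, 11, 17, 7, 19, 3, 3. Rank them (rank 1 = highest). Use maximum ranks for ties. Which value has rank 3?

Sorted (descending): 27, 19, 17, 11, 7, 4, 3, 3
The 2 values of 3 occupy positions 7–8 → each gets rank 8.
Rank 3 → value 17.

17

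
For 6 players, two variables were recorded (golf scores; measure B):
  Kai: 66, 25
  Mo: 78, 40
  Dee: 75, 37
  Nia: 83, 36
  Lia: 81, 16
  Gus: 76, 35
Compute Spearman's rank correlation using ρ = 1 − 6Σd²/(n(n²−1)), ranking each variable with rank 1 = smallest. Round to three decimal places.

0.029

Ranks of variable 1: 1, 4, 2, 6, 5, 3
Ranks of variable 2: 2, 6, 5, 4, 1, 3
d = r₁ − r₂: -1, -2, -3, 2, 4, 0
d²: 1, 4, 9, 4, 16, 0; Σd² = 34
ρ = 1 − 6·34/(6·35) = 1 − 204/210 = 0.029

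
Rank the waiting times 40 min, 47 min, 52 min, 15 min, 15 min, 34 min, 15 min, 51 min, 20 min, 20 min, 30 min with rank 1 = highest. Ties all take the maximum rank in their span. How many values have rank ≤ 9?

Sorted (descending): 52, 51, 47, 40, 34, 30, 20, 20, 15, 15, 15
The 2 values of 20 occupy positions 7–8 → each gets rank 8.
The 3 values of 15 occupy positions 9–11 → each gets rank 11.
Ranks ≤ 9: {1, 2, 3, 4, 5, 6, 8, 8} → 8 values.

8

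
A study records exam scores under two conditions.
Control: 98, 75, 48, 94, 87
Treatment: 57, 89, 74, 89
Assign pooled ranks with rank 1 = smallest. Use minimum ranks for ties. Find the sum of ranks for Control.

Sorted (ascending): 48, 57, 74, 75, 87, 89, 89, 94, 98
The 2 values of 89 occupy positions 6–7 → each gets rank 6.
Control values → pooled ranks: 98→9, 75→4, 48→1, 94→8, 87→5
Rank sum = 9 + 4 + 1 + 8 + 5 = 27

27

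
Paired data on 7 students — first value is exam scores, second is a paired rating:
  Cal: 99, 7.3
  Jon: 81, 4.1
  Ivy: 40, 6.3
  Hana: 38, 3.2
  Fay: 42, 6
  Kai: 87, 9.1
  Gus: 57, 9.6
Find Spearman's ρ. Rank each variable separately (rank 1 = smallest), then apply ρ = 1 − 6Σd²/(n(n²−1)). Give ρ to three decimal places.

0.536

Ranks of variable 1: 7, 5, 2, 1, 3, 6, 4
Ranks of variable 2: 5, 2, 4, 1, 3, 6, 7
d = r₁ − r₂: 2, 3, -2, 0, 0, 0, -3
d²: 4, 9, 4, 0, 0, 0, 9; Σd² = 26
ρ = 1 − 6·26/(7·48) = 1 − 156/336 = 0.536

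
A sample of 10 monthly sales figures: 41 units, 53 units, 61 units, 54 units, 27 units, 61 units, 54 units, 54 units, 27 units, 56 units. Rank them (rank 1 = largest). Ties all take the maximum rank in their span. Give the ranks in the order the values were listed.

Sorted (descending): 61, 61, 56, 54, 54, 54, 53, 41, 27, 27
The 2 values of 61 occupy positions 1–2 → each gets rank 2.
The 3 values of 54 occupy positions 4–6 → each gets rank 6.
The 2 values of 27 occupy positions 9–10 → each gets rank 10.

8, 7, 2, 6, 10, 2, 6, 6, 10, 3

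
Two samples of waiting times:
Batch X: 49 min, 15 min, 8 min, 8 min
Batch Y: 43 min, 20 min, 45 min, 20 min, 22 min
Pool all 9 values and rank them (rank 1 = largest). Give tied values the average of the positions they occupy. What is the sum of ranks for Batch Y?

Sorted (descending): 49, 45, 43, 22, 20, 20, 15, 8, 8
The 2 values of 20 occupy positions 5–6 → average rank (5+6)/2 = 5.5.
The 2 values of 8 occupy positions 8–9 → average rank (8+9)/2 = 8.5.
Batch Y values → pooled ranks: 43→3, 20→5.5, 45→2, 20→5.5, 22→4
Rank sum = 3 + 5.5 + 2 + 5.5 + 4 = 20

20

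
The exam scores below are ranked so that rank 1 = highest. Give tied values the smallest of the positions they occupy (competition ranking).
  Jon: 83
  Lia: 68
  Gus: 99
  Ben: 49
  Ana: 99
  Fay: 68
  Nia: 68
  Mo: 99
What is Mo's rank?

1

Sorted (descending): 99, 99, 99, 83, 68, 68, 68, 49
The 3 values of 99 occupy positions 1–3 → each gets rank 1.
The 3 values of 68 occupy positions 5–7 → each gets rank 5.
Mo has value 99 → rank 1.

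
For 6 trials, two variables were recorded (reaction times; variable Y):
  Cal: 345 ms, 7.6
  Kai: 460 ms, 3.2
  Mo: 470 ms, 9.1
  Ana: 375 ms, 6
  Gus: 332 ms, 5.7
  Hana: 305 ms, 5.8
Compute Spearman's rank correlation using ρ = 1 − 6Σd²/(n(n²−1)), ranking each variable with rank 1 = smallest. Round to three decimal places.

0.314

Ranks of variable 1: 3, 5, 6, 4, 2, 1
Ranks of variable 2: 5, 1, 6, 4, 2, 3
d = r₁ − r₂: -2, 4, 0, 0, 0, -2
d²: 4, 16, 0, 0, 0, 4; Σd² = 24
ρ = 1 − 6·24/(6·35) = 1 − 144/210 = 0.314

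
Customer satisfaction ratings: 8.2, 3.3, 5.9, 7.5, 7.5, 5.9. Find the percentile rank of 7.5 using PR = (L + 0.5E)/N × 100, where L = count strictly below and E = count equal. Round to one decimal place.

66.7

N = 6.
Strictly below 7.5: 3. Equal to 7.5: 2.
PR = (3 + 0.5·2)/6 × 100 = 66.7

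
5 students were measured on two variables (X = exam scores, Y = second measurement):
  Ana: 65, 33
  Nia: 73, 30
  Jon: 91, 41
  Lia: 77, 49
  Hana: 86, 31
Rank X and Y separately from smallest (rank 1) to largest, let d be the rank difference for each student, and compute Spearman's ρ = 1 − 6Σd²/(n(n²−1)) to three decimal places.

Ranks of variable 1: 1, 2, 5, 3, 4
Ranks of variable 2: 3, 1, 4, 5, 2
d = r₁ − r₂: -2, 1, 1, -2, 2
d²: 4, 1, 1, 4, 4; Σd² = 14
ρ = 1 − 6·14/(5·24) = 1 − 84/120 = 0.300

0.300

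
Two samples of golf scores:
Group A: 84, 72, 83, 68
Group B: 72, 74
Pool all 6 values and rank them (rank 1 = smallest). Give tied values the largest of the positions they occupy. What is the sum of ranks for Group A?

15

Sorted (ascending): 68, 72, 72, 74, 83, 84
The 2 values of 72 occupy positions 2–3 → each gets rank 3.
Group A values → pooled ranks: 84→6, 72→3, 83→5, 68→1
Rank sum = 6 + 3 + 5 + 1 = 15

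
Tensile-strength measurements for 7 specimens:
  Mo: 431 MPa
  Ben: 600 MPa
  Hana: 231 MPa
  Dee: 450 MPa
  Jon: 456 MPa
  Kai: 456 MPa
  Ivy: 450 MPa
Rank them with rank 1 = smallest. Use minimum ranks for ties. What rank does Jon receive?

5

Sorted (ascending): 231, 431, 450, 450, 456, 456, 600
The 2 values of 450 occupy positions 3–4 → each gets rank 3.
The 2 values of 456 occupy positions 5–6 → each gets rank 5.
Jon has value 456 MPa → rank 5.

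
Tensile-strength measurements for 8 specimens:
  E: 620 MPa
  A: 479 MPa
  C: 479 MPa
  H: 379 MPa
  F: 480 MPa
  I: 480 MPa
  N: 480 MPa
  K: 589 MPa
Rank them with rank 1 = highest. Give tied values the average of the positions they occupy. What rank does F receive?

Sorted (descending): 620, 589, 480, 480, 480, 479, 479, 379
The 3 values of 480 occupy positions 3–5 → average rank 4.
The 2 values of 479 occupy positions 6–7 → average rank (6+7)/2 = 6.5.
F has value 480 MPa → rank 4.

4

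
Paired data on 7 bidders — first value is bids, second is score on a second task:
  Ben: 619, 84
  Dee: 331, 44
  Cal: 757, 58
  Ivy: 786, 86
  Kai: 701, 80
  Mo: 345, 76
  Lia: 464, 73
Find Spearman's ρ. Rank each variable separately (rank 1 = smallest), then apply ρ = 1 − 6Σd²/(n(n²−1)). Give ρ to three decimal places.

Ranks of variable 1: 4, 1, 6, 7, 5, 2, 3
Ranks of variable 2: 6, 1, 2, 7, 5, 4, 3
d = r₁ − r₂: -2, 0, 4, 0, 0, -2, 0
d²: 4, 0, 16, 0, 0, 4, 0; Σd² = 24
ρ = 1 − 6·24/(7·48) = 1 − 144/336 = 0.571

0.571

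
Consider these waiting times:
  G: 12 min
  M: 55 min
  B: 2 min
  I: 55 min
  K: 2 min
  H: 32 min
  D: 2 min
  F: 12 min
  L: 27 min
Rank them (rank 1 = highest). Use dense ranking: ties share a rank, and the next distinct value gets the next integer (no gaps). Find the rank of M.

1

Sorted (descending): 55, 55, 32, 27, 12, 12, 2, 2, 2
The 2 values of 55 share dense rank 1.
The 2 values of 12 share dense rank 4.
The 3 values of 2 share dense rank 5.
Remaining distinct values take the next consecutive integers.
M has value 55 min → rank 1.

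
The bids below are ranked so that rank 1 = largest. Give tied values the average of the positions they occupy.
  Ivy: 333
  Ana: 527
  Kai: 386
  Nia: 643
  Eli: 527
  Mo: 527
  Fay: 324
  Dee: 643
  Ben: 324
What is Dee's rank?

1.5

Sorted (descending): 643, 643, 527, 527, 527, 386, 333, 324, 324
The 2 values of 643 occupy positions 1–2 → average rank (1+2)/2 = 1.5.
The 3 values of 527 occupy positions 3–5 → average rank 4.
The 2 values of 324 occupy positions 8–9 → average rank (8+9)/2 = 8.5.
Dee has value 643 → rank 1.5.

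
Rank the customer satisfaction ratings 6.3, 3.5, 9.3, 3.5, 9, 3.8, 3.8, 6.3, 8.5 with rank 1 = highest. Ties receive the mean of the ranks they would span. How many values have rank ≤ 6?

5

Sorted (descending): 9.3, 9, 8.5, 6.3, 6.3, 3.8, 3.8, 3.5, 3.5
The 2 values of 6.3 occupy positions 4–5 → average rank (4+5)/2 = 4.5.
The 2 values of 3.8 occupy positions 6–7 → average rank (6+7)/2 = 6.5.
The 2 values of 3.5 occupy positions 8–9 → average rank (8+9)/2 = 8.5.
Ranks ≤ 6: {1, 2, 3, 4.5, 4.5} → 5 values.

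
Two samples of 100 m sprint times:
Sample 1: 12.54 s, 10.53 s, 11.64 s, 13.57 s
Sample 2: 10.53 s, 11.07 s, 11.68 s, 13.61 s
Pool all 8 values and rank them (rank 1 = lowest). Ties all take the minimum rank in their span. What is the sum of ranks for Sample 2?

Sorted (ascending): 10.53, 10.53, 11.07, 11.64, 11.68, 12.54, 13.57, 13.61
The 2 values of 10.53 occupy positions 1–2 → each gets rank 1.
Sample 2 values → pooled ranks: 10.53→1, 11.07→3, 11.68→5, 13.61→8
Rank sum = 1 + 3 + 5 + 8 = 17

17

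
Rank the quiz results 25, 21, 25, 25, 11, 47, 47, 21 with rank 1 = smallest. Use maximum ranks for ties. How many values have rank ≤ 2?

Sorted (ascending): 11, 21, 21, 25, 25, 25, 47, 47
The 2 values of 21 occupy positions 2–3 → each gets rank 3.
The 3 values of 25 occupy positions 4–6 → each gets rank 6.
The 2 values of 47 occupy positions 7–8 → each gets rank 8.
Ranks ≤ 2: {1} → 1 value.

1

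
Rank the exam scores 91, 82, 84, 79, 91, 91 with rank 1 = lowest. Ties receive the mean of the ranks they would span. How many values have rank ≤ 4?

3

Sorted (ascending): 79, 82, 84, 91, 91, 91
The 3 values of 91 occupy positions 4–6 → average rank 5.
Ranks ≤ 4: {1, 2, 3} → 3 values.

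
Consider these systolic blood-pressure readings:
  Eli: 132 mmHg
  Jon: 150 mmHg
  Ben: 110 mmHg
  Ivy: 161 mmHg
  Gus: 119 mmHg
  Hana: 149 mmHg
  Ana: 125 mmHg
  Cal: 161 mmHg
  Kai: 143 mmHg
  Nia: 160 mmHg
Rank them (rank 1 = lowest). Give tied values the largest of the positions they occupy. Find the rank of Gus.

2

Sorted (ascending): 110, 119, 125, 132, 143, 149, 150, 160, 161, 161
The 2 values of 161 occupy positions 9–10 → each gets rank 10.
Gus has value 119 mmHg → rank 2.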